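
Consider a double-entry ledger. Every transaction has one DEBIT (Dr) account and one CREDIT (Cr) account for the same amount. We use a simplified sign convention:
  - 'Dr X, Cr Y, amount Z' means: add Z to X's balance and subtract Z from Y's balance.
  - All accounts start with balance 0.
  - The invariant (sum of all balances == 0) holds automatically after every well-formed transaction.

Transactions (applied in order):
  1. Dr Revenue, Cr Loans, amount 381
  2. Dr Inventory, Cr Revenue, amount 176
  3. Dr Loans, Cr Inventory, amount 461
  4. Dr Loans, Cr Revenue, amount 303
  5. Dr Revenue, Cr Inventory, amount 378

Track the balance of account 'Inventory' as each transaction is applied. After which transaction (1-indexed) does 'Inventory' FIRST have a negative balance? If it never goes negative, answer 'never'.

Answer: 3

Derivation:
After txn 1: Inventory=0
After txn 2: Inventory=176
After txn 3: Inventory=-285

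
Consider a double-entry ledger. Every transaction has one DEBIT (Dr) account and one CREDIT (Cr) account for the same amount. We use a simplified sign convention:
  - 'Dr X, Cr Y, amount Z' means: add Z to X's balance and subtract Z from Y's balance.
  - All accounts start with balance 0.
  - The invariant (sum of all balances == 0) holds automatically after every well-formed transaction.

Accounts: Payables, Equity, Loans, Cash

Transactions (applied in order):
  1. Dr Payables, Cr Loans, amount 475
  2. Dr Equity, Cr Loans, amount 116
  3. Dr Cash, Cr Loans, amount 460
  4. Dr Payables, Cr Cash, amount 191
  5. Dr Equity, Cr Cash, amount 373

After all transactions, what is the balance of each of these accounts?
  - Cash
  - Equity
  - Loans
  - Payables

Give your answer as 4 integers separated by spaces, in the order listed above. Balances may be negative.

After txn 1 (Dr Payables, Cr Loans, amount 475): Loans=-475 Payables=475
After txn 2 (Dr Equity, Cr Loans, amount 116): Equity=116 Loans=-591 Payables=475
After txn 3 (Dr Cash, Cr Loans, amount 460): Cash=460 Equity=116 Loans=-1051 Payables=475
After txn 4 (Dr Payables, Cr Cash, amount 191): Cash=269 Equity=116 Loans=-1051 Payables=666
After txn 5 (Dr Equity, Cr Cash, amount 373): Cash=-104 Equity=489 Loans=-1051 Payables=666

Answer: -104 489 -1051 666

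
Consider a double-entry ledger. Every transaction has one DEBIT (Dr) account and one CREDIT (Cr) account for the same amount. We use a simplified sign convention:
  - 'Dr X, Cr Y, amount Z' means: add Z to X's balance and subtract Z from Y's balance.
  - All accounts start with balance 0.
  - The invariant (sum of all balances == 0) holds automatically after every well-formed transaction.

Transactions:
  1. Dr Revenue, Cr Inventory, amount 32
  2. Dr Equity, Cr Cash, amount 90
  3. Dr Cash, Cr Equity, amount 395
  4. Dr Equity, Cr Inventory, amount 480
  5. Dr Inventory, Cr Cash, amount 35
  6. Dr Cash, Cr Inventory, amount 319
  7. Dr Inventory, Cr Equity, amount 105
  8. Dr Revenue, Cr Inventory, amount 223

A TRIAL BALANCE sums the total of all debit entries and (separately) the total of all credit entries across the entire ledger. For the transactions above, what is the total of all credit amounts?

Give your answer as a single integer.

Txn 1: credit+=32
Txn 2: credit+=90
Txn 3: credit+=395
Txn 4: credit+=480
Txn 5: credit+=35
Txn 6: credit+=319
Txn 7: credit+=105
Txn 8: credit+=223
Total credits = 1679

Answer: 1679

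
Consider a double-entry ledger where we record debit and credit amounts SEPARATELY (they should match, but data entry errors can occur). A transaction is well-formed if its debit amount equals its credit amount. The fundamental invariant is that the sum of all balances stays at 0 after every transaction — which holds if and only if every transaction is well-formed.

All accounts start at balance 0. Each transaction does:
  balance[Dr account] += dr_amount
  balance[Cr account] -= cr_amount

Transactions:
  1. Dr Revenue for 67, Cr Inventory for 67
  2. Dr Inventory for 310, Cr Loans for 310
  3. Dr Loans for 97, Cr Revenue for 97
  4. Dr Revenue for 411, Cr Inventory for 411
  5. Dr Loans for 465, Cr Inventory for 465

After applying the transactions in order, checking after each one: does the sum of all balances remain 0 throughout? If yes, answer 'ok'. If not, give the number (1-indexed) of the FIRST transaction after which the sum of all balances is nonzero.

After txn 1: dr=67 cr=67 sum_balances=0
After txn 2: dr=310 cr=310 sum_balances=0
After txn 3: dr=97 cr=97 sum_balances=0
After txn 4: dr=411 cr=411 sum_balances=0
After txn 5: dr=465 cr=465 sum_balances=0

Answer: ok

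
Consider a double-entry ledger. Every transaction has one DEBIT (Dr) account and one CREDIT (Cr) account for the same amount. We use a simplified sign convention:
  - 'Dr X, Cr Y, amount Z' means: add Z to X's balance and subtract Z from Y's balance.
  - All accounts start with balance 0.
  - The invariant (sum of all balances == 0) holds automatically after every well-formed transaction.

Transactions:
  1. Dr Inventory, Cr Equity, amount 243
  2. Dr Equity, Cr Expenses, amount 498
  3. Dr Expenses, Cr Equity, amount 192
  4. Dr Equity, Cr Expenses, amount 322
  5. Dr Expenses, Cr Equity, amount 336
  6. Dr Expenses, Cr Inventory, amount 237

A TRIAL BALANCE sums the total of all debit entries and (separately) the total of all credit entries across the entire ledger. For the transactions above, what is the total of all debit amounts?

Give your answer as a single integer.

Answer: 1828

Derivation:
Txn 1: debit+=243
Txn 2: debit+=498
Txn 3: debit+=192
Txn 4: debit+=322
Txn 5: debit+=336
Txn 6: debit+=237
Total debits = 1828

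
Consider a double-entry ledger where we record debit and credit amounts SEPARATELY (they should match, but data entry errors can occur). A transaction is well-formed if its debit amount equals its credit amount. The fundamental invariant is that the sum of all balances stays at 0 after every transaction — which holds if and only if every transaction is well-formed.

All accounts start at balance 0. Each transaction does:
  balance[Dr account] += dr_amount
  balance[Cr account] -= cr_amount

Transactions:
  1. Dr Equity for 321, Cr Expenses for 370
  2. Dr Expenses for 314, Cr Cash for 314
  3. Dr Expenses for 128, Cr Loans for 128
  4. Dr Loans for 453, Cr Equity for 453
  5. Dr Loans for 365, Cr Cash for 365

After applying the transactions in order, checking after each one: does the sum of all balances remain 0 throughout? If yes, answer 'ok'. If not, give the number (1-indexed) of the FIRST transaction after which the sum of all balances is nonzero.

Answer: 1

Derivation:
After txn 1: dr=321 cr=370 sum_balances=-49
After txn 2: dr=314 cr=314 sum_balances=-49
After txn 3: dr=128 cr=128 sum_balances=-49
After txn 4: dr=453 cr=453 sum_balances=-49
After txn 5: dr=365 cr=365 sum_balances=-49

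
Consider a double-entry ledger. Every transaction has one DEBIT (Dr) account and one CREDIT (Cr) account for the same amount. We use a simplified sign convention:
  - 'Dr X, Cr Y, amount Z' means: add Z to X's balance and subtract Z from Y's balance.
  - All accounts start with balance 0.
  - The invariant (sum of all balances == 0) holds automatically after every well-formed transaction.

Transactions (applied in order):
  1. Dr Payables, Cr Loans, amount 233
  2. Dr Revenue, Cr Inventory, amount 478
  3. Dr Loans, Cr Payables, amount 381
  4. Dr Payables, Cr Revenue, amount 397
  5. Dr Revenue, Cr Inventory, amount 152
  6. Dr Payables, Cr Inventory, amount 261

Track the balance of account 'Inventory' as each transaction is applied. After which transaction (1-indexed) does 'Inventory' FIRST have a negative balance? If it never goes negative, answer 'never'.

After txn 1: Inventory=0
After txn 2: Inventory=-478

Answer: 2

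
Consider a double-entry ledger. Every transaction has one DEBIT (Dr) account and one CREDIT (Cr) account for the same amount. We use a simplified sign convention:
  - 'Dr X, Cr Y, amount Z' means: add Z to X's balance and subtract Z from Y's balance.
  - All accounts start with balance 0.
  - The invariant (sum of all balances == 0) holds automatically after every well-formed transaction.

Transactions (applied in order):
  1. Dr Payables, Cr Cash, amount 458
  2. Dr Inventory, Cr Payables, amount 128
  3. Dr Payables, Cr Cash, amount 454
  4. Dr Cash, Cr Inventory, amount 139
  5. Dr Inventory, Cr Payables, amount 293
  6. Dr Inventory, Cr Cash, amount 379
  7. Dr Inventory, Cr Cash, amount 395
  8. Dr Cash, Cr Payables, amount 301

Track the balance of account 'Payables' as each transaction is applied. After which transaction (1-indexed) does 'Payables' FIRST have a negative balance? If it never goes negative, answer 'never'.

Answer: never

Derivation:
After txn 1: Payables=458
After txn 2: Payables=330
After txn 3: Payables=784
After txn 4: Payables=784
After txn 5: Payables=491
After txn 6: Payables=491
After txn 7: Payables=491
After txn 8: Payables=190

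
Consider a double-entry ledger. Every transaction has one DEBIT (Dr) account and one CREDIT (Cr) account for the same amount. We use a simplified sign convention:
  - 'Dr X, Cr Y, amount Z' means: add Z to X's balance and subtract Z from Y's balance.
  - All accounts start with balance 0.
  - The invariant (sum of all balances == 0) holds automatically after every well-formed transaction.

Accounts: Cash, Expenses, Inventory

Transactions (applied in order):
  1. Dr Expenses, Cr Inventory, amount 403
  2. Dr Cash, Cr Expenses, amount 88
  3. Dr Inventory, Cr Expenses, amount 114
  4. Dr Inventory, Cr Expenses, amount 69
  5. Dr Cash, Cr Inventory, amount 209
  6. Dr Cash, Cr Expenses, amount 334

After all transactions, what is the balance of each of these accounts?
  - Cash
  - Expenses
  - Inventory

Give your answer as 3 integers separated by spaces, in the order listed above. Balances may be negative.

After txn 1 (Dr Expenses, Cr Inventory, amount 403): Expenses=403 Inventory=-403
After txn 2 (Dr Cash, Cr Expenses, amount 88): Cash=88 Expenses=315 Inventory=-403
After txn 3 (Dr Inventory, Cr Expenses, amount 114): Cash=88 Expenses=201 Inventory=-289
After txn 4 (Dr Inventory, Cr Expenses, amount 69): Cash=88 Expenses=132 Inventory=-220
After txn 5 (Dr Cash, Cr Inventory, amount 209): Cash=297 Expenses=132 Inventory=-429
After txn 6 (Dr Cash, Cr Expenses, amount 334): Cash=631 Expenses=-202 Inventory=-429

Answer: 631 -202 -429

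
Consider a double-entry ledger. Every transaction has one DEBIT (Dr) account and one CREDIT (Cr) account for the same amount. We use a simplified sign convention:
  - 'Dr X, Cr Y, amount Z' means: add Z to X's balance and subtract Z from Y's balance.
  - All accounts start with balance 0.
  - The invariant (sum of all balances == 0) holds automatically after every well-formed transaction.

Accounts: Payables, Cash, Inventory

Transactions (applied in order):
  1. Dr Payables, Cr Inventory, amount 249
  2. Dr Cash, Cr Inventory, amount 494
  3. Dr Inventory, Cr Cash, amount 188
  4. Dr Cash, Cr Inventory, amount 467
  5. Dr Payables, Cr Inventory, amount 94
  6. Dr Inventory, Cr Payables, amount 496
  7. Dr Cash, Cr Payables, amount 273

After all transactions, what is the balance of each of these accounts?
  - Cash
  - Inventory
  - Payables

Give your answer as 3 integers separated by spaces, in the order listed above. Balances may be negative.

After txn 1 (Dr Payables, Cr Inventory, amount 249): Inventory=-249 Payables=249
After txn 2 (Dr Cash, Cr Inventory, amount 494): Cash=494 Inventory=-743 Payables=249
After txn 3 (Dr Inventory, Cr Cash, amount 188): Cash=306 Inventory=-555 Payables=249
After txn 4 (Dr Cash, Cr Inventory, amount 467): Cash=773 Inventory=-1022 Payables=249
After txn 5 (Dr Payables, Cr Inventory, amount 94): Cash=773 Inventory=-1116 Payables=343
After txn 6 (Dr Inventory, Cr Payables, amount 496): Cash=773 Inventory=-620 Payables=-153
After txn 7 (Dr Cash, Cr Payables, amount 273): Cash=1046 Inventory=-620 Payables=-426

Answer: 1046 -620 -426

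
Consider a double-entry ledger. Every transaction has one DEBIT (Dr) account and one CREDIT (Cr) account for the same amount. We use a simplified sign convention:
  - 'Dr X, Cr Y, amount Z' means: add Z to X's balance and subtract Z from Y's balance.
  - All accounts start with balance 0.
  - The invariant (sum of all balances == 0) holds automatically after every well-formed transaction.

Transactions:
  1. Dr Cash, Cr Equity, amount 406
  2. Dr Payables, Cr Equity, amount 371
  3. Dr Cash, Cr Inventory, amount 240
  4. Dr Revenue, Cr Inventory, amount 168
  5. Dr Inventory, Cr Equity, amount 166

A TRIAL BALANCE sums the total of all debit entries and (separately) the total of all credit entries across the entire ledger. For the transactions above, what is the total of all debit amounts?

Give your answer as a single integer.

Answer: 1351

Derivation:
Txn 1: debit+=406
Txn 2: debit+=371
Txn 3: debit+=240
Txn 4: debit+=168
Txn 5: debit+=166
Total debits = 1351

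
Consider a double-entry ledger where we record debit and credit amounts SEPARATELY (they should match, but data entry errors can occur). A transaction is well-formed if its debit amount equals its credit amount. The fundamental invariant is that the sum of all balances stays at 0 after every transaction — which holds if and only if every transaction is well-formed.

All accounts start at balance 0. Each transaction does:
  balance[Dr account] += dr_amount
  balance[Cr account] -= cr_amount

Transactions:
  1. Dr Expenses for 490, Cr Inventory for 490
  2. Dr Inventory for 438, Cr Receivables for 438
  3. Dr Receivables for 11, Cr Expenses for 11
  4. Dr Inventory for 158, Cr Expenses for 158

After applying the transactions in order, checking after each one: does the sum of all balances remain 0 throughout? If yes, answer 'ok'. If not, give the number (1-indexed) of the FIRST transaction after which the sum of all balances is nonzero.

Answer: ok

Derivation:
After txn 1: dr=490 cr=490 sum_balances=0
After txn 2: dr=438 cr=438 sum_balances=0
After txn 3: dr=11 cr=11 sum_balances=0
After txn 4: dr=158 cr=158 sum_balances=0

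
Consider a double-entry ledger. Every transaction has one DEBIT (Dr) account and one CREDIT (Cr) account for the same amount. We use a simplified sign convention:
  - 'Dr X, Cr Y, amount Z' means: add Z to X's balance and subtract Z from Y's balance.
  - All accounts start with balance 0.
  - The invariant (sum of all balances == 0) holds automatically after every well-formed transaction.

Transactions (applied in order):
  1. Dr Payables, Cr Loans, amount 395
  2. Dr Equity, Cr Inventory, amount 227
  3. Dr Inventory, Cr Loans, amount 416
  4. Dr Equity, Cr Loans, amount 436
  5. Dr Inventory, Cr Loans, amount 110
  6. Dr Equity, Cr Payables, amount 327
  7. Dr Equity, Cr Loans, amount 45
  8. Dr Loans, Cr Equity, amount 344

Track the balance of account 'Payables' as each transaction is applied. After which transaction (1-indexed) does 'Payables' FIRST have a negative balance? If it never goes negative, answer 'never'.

Answer: never

Derivation:
After txn 1: Payables=395
After txn 2: Payables=395
After txn 3: Payables=395
After txn 4: Payables=395
After txn 5: Payables=395
After txn 6: Payables=68
After txn 7: Payables=68
After txn 8: Payables=68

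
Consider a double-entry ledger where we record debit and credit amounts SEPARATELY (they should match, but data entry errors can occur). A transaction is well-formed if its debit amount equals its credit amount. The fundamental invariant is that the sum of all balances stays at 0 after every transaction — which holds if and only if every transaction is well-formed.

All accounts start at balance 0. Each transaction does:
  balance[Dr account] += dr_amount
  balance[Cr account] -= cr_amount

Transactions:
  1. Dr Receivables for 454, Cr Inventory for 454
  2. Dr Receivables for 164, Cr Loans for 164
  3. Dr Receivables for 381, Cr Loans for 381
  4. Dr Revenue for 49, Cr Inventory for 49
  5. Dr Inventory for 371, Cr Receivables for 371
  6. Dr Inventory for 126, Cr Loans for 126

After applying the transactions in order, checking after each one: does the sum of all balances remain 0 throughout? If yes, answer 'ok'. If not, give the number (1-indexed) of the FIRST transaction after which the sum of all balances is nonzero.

Answer: ok

Derivation:
After txn 1: dr=454 cr=454 sum_balances=0
After txn 2: dr=164 cr=164 sum_balances=0
After txn 3: dr=381 cr=381 sum_balances=0
After txn 4: dr=49 cr=49 sum_balances=0
After txn 5: dr=371 cr=371 sum_balances=0
After txn 6: dr=126 cr=126 sum_balances=0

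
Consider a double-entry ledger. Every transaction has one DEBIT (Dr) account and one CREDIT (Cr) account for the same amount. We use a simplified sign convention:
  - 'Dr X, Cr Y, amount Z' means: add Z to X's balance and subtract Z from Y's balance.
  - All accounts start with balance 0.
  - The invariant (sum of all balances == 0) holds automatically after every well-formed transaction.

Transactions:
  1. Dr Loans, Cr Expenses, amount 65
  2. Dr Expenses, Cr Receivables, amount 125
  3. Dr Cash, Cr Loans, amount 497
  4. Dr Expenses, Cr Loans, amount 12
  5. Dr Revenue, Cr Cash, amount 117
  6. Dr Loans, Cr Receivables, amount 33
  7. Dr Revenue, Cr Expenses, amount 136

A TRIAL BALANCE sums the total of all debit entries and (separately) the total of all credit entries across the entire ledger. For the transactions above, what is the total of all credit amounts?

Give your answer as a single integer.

Txn 1: credit+=65
Txn 2: credit+=125
Txn 3: credit+=497
Txn 4: credit+=12
Txn 5: credit+=117
Txn 6: credit+=33
Txn 7: credit+=136
Total credits = 985

Answer: 985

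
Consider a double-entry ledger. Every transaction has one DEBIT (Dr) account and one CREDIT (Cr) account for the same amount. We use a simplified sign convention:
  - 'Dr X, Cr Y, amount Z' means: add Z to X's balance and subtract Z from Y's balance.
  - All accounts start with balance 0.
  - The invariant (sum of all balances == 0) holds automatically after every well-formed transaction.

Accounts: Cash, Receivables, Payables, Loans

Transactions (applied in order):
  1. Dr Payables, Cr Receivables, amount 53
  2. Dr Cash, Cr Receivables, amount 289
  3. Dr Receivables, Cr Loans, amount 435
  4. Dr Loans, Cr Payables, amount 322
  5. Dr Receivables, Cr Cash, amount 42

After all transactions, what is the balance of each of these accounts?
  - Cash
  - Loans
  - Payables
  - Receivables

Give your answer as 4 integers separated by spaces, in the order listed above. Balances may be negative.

After txn 1 (Dr Payables, Cr Receivables, amount 53): Payables=53 Receivables=-53
After txn 2 (Dr Cash, Cr Receivables, amount 289): Cash=289 Payables=53 Receivables=-342
After txn 3 (Dr Receivables, Cr Loans, amount 435): Cash=289 Loans=-435 Payables=53 Receivables=93
After txn 4 (Dr Loans, Cr Payables, amount 322): Cash=289 Loans=-113 Payables=-269 Receivables=93
After txn 5 (Dr Receivables, Cr Cash, amount 42): Cash=247 Loans=-113 Payables=-269 Receivables=135

Answer: 247 -113 -269 135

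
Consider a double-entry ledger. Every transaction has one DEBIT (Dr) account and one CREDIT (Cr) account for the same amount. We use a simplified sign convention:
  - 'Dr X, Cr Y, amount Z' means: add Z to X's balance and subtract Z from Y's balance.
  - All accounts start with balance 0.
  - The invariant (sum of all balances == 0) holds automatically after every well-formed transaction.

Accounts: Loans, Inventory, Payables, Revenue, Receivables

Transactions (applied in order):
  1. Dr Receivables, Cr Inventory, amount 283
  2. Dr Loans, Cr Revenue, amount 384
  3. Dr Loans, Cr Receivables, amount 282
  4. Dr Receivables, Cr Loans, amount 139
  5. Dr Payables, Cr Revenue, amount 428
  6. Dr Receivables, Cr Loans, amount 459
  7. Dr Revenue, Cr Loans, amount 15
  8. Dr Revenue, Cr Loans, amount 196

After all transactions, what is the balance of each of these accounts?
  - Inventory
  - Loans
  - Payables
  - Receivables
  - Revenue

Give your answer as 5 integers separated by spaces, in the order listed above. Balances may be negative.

After txn 1 (Dr Receivables, Cr Inventory, amount 283): Inventory=-283 Receivables=283
After txn 2 (Dr Loans, Cr Revenue, amount 384): Inventory=-283 Loans=384 Receivables=283 Revenue=-384
After txn 3 (Dr Loans, Cr Receivables, amount 282): Inventory=-283 Loans=666 Receivables=1 Revenue=-384
After txn 4 (Dr Receivables, Cr Loans, amount 139): Inventory=-283 Loans=527 Receivables=140 Revenue=-384
After txn 5 (Dr Payables, Cr Revenue, amount 428): Inventory=-283 Loans=527 Payables=428 Receivables=140 Revenue=-812
After txn 6 (Dr Receivables, Cr Loans, amount 459): Inventory=-283 Loans=68 Payables=428 Receivables=599 Revenue=-812
After txn 7 (Dr Revenue, Cr Loans, amount 15): Inventory=-283 Loans=53 Payables=428 Receivables=599 Revenue=-797
After txn 8 (Dr Revenue, Cr Loans, amount 196): Inventory=-283 Loans=-143 Payables=428 Receivables=599 Revenue=-601

Answer: -283 -143 428 599 -601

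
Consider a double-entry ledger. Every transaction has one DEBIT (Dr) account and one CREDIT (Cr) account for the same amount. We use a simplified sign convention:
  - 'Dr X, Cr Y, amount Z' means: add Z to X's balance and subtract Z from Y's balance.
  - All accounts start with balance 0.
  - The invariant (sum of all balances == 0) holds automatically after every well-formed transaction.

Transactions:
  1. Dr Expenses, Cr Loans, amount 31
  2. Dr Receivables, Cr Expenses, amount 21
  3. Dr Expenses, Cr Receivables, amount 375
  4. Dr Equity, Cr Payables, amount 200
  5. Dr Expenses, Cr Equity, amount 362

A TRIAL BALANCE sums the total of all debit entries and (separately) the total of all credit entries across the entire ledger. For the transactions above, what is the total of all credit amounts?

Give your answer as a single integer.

Txn 1: credit+=31
Txn 2: credit+=21
Txn 3: credit+=375
Txn 4: credit+=200
Txn 5: credit+=362
Total credits = 989

Answer: 989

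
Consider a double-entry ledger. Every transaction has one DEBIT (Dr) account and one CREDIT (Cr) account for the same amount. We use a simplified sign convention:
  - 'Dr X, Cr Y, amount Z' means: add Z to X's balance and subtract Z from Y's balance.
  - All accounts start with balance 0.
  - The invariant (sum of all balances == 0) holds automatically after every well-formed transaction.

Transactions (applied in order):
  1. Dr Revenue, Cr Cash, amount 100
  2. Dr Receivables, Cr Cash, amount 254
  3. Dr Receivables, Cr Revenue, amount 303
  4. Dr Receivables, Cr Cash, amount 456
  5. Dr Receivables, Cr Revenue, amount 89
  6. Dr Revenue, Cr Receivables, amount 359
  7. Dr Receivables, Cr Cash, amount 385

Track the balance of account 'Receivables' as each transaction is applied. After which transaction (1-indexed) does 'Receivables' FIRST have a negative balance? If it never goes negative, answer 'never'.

Answer: never

Derivation:
After txn 1: Receivables=0
After txn 2: Receivables=254
After txn 3: Receivables=557
After txn 4: Receivables=1013
After txn 5: Receivables=1102
After txn 6: Receivables=743
After txn 7: Receivables=1128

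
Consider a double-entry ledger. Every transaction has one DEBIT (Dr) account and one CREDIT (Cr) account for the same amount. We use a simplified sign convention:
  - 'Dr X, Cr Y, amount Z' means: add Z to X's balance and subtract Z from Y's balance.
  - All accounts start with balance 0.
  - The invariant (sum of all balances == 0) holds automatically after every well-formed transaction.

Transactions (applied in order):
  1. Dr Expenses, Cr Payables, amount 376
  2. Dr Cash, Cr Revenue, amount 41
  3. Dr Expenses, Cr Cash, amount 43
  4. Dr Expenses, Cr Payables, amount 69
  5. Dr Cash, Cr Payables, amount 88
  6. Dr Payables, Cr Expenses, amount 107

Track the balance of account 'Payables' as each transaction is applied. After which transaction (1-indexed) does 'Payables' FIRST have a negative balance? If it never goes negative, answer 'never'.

After txn 1: Payables=-376

Answer: 1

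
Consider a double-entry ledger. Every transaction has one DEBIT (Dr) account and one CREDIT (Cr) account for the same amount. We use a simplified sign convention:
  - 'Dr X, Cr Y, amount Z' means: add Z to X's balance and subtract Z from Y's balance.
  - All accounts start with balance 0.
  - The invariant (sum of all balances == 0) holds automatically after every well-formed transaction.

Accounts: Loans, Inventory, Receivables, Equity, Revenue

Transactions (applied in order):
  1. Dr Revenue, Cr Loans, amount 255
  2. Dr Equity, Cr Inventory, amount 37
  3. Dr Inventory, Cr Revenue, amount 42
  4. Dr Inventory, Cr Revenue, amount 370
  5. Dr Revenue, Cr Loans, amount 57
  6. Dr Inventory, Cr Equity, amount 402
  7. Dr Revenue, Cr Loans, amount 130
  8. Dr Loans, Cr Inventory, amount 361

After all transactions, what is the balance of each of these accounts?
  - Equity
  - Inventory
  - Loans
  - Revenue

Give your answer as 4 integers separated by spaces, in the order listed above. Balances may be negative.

Answer: -365 416 -81 30

Derivation:
After txn 1 (Dr Revenue, Cr Loans, amount 255): Loans=-255 Revenue=255
After txn 2 (Dr Equity, Cr Inventory, amount 37): Equity=37 Inventory=-37 Loans=-255 Revenue=255
After txn 3 (Dr Inventory, Cr Revenue, amount 42): Equity=37 Inventory=5 Loans=-255 Revenue=213
After txn 4 (Dr Inventory, Cr Revenue, amount 370): Equity=37 Inventory=375 Loans=-255 Revenue=-157
After txn 5 (Dr Revenue, Cr Loans, amount 57): Equity=37 Inventory=375 Loans=-312 Revenue=-100
After txn 6 (Dr Inventory, Cr Equity, amount 402): Equity=-365 Inventory=777 Loans=-312 Revenue=-100
After txn 7 (Dr Revenue, Cr Loans, amount 130): Equity=-365 Inventory=777 Loans=-442 Revenue=30
After txn 8 (Dr Loans, Cr Inventory, amount 361): Equity=-365 Inventory=416 Loans=-81 Revenue=30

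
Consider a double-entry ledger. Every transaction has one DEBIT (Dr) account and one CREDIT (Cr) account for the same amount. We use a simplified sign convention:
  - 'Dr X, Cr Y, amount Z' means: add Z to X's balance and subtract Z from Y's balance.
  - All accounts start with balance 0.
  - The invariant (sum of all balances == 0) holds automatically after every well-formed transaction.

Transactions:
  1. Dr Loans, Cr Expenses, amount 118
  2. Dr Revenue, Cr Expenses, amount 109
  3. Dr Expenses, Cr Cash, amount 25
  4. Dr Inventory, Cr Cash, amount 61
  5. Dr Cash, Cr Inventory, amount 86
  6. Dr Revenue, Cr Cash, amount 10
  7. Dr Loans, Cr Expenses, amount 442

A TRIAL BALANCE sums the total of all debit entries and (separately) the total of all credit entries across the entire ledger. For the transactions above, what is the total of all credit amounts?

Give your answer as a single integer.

Txn 1: credit+=118
Txn 2: credit+=109
Txn 3: credit+=25
Txn 4: credit+=61
Txn 5: credit+=86
Txn 6: credit+=10
Txn 7: credit+=442
Total credits = 851

Answer: 851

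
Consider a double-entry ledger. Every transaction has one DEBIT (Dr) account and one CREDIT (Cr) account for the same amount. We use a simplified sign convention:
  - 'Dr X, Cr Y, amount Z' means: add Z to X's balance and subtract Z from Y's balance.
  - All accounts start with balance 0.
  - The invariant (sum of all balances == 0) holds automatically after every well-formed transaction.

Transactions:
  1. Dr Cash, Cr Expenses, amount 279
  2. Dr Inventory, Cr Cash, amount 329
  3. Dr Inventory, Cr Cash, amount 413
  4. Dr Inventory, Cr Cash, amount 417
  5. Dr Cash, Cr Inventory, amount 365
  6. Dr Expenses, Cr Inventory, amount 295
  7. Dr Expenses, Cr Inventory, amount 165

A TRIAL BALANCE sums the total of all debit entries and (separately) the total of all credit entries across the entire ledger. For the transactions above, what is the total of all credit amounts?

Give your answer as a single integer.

Answer: 2263

Derivation:
Txn 1: credit+=279
Txn 2: credit+=329
Txn 3: credit+=413
Txn 4: credit+=417
Txn 5: credit+=365
Txn 6: credit+=295
Txn 7: credit+=165
Total credits = 2263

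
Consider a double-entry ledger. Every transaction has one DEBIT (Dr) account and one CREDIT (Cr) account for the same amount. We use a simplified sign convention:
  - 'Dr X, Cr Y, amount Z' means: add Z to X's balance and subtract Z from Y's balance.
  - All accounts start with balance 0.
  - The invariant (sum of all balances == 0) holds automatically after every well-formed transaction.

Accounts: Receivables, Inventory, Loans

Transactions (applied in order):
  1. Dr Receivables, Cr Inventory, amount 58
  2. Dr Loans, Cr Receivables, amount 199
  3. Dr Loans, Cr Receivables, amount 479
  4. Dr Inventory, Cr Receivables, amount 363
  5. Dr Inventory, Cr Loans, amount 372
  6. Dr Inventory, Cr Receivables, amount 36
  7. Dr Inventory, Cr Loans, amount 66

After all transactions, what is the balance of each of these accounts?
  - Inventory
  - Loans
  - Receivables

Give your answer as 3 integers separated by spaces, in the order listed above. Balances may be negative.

Answer: 779 240 -1019

Derivation:
After txn 1 (Dr Receivables, Cr Inventory, amount 58): Inventory=-58 Receivables=58
After txn 2 (Dr Loans, Cr Receivables, amount 199): Inventory=-58 Loans=199 Receivables=-141
After txn 3 (Dr Loans, Cr Receivables, amount 479): Inventory=-58 Loans=678 Receivables=-620
After txn 4 (Dr Inventory, Cr Receivables, amount 363): Inventory=305 Loans=678 Receivables=-983
After txn 5 (Dr Inventory, Cr Loans, amount 372): Inventory=677 Loans=306 Receivables=-983
After txn 6 (Dr Inventory, Cr Receivables, amount 36): Inventory=713 Loans=306 Receivables=-1019
After txn 7 (Dr Inventory, Cr Loans, amount 66): Inventory=779 Loans=240 Receivables=-1019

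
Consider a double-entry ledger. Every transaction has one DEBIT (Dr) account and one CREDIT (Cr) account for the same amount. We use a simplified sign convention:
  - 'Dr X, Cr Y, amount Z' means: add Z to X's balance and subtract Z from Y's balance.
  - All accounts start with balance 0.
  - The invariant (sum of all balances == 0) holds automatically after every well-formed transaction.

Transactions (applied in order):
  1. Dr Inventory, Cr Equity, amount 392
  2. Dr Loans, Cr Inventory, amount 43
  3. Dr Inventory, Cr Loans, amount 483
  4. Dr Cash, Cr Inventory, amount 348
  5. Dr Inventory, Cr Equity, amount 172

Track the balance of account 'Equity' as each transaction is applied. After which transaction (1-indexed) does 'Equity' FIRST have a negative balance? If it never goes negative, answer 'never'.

Answer: 1

Derivation:
After txn 1: Equity=-392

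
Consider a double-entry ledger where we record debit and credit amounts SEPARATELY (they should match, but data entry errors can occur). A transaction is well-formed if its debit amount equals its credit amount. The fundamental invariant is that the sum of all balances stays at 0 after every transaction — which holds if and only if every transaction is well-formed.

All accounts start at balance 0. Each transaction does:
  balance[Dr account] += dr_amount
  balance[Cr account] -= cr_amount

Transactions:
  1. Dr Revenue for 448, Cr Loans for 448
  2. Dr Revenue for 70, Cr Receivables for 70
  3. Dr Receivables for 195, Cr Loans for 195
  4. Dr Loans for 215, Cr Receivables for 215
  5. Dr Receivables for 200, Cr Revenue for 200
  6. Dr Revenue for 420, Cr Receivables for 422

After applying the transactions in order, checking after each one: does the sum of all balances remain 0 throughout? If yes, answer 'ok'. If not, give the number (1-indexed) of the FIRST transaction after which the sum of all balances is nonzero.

Answer: 6

Derivation:
After txn 1: dr=448 cr=448 sum_balances=0
After txn 2: dr=70 cr=70 sum_balances=0
After txn 3: dr=195 cr=195 sum_balances=0
After txn 4: dr=215 cr=215 sum_balances=0
After txn 5: dr=200 cr=200 sum_balances=0
After txn 6: dr=420 cr=422 sum_balances=-2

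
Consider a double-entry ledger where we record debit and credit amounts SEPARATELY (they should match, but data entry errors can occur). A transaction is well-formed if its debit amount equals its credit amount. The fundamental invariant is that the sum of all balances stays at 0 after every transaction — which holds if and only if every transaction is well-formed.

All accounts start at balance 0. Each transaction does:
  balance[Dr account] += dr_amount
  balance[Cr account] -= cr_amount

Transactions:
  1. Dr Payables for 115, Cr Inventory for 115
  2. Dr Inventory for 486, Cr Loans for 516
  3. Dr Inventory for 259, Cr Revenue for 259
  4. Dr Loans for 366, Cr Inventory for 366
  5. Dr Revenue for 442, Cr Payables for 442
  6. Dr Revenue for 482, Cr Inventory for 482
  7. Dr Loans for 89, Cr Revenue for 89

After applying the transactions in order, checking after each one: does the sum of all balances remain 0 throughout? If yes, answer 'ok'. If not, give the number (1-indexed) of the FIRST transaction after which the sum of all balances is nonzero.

Answer: 2

Derivation:
After txn 1: dr=115 cr=115 sum_balances=0
After txn 2: dr=486 cr=516 sum_balances=-30
After txn 3: dr=259 cr=259 sum_balances=-30
After txn 4: dr=366 cr=366 sum_balances=-30
After txn 5: dr=442 cr=442 sum_balances=-30
After txn 6: dr=482 cr=482 sum_balances=-30
After txn 7: dr=89 cr=89 sum_balances=-30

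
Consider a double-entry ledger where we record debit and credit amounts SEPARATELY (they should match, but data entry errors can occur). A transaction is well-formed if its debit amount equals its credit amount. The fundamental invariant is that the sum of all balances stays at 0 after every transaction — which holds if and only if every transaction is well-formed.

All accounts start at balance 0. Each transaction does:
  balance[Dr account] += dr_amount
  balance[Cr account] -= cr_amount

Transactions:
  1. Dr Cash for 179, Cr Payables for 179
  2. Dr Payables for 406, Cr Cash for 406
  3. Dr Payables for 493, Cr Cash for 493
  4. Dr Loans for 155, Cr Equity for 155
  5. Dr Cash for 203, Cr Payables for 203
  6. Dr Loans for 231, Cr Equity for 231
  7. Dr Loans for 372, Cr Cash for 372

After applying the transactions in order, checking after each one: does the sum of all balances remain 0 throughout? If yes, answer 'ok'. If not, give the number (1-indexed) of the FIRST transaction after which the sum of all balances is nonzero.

After txn 1: dr=179 cr=179 sum_balances=0
After txn 2: dr=406 cr=406 sum_balances=0
After txn 3: dr=493 cr=493 sum_balances=0
After txn 4: dr=155 cr=155 sum_balances=0
After txn 5: dr=203 cr=203 sum_balances=0
After txn 6: dr=231 cr=231 sum_balances=0
After txn 7: dr=372 cr=372 sum_balances=0

Answer: ok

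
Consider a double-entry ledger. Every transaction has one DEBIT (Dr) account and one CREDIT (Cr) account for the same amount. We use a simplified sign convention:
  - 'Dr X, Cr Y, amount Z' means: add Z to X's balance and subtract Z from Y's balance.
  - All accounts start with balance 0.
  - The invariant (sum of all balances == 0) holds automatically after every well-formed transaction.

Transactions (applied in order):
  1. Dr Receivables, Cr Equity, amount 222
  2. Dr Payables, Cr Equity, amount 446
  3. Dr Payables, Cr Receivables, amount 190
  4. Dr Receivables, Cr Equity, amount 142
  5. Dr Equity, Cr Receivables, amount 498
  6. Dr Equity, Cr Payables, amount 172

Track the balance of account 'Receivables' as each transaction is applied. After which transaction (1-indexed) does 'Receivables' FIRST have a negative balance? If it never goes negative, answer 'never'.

Answer: 5

Derivation:
After txn 1: Receivables=222
After txn 2: Receivables=222
After txn 3: Receivables=32
After txn 4: Receivables=174
After txn 5: Receivables=-324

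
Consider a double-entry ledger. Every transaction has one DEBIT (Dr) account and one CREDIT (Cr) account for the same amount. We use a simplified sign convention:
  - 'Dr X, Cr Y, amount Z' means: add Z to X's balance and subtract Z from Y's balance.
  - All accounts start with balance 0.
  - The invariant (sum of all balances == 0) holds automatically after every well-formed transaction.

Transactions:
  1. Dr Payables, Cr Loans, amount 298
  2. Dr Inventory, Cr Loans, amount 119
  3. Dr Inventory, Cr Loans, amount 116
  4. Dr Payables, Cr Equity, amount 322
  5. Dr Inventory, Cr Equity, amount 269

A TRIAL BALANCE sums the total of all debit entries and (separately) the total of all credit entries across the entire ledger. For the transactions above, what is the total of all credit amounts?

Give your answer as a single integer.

Txn 1: credit+=298
Txn 2: credit+=119
Txn 3: credit+=116
Txn 4: credit+=322
Txn 5: credit+=269
Total credits = 1124

Answer: 1124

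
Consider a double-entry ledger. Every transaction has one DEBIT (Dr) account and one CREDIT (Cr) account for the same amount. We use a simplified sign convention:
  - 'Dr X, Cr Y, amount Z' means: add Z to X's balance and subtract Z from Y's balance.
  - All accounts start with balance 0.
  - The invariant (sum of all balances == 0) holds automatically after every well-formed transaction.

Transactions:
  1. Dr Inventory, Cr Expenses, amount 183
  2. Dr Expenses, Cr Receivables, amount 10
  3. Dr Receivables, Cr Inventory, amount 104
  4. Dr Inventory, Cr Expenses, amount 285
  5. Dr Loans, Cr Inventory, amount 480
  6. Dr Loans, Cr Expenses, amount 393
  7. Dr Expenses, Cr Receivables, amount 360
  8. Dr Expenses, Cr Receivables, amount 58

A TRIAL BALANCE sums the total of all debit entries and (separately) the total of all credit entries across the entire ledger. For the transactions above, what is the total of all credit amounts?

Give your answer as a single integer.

Answer: 1873

Derivation:
Txn 1: credit+=183
Txn 2: credit+=10
Txn 3: credit+=104
Txn 4: credit+=285
Txn 5: credit+=480
Txn 6: credit+=393
Txn 7: credit+=360
Txn 8: credit+=58
Total credits = 1873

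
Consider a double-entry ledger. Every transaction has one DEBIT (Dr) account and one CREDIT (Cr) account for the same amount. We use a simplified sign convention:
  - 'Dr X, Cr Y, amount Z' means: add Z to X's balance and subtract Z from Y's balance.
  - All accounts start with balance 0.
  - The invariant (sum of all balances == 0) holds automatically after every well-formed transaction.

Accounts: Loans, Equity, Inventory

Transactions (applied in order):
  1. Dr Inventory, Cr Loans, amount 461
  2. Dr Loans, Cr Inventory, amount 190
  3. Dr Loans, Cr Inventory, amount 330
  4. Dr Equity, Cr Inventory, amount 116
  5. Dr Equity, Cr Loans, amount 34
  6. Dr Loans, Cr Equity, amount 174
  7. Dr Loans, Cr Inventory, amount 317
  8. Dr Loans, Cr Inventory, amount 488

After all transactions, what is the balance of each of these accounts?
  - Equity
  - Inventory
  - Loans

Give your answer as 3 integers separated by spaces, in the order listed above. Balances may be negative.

After txn 1 (Dr Inventory, Cr Loans, amount 461): Inventory=461 Loans=-461
After txn 2 (Dr Loans, Cr Inventory, amount 190): Inventory=271 Loans=-271
After txn 3 (Dr Loans, Cr Inventory, amount 330): Inventory=-59 Loans=59
After txn 4 (Dr Equity, Cr Inventory, amount 116): Equity=116 Inventory=-175 Loans=59
After txn 5 (Dr Equity, Cr Loans, amount 34): Equity=150 Inventory=-175 Loans=25
After txn 6 (Dr Loans, Cr Equity, amount 174): Equity=-24 Inventory=-175 Loans=199
After txn 7 (Dr Loans, Cr Inventory, amount 317): Equity=-24 Inventory=-492 Loans=516
After txn 8 (Dr Loans, Cr Inventory, amount 488): Equity=-24 Inventory=-980 Loans=1004

Answer: -24 -980 1004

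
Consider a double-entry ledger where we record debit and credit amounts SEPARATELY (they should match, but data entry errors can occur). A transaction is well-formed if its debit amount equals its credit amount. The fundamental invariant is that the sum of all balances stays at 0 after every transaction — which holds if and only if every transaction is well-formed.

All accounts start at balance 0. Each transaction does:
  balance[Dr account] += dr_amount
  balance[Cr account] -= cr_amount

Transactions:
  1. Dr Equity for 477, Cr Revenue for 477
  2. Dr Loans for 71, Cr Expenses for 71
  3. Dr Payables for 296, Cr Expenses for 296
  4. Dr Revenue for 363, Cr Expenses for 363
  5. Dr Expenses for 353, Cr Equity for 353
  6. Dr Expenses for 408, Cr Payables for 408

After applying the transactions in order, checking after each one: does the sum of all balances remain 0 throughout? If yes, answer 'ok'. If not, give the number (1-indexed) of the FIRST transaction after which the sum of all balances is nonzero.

After txn 1: dr=477 cr=477 sum_balances=0
After txn 2: dr=71 cr=71 sum_balances=0
After txn 3: dr=296 cr=296 sum_balances=0
After txn 4: dr=363 cr=363 sum_balances=0
After txn 5: dr=353 cr=353 sum_balances=0
After txn 6: dr=408 cr=408 sum_balances=0

Answer: ok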